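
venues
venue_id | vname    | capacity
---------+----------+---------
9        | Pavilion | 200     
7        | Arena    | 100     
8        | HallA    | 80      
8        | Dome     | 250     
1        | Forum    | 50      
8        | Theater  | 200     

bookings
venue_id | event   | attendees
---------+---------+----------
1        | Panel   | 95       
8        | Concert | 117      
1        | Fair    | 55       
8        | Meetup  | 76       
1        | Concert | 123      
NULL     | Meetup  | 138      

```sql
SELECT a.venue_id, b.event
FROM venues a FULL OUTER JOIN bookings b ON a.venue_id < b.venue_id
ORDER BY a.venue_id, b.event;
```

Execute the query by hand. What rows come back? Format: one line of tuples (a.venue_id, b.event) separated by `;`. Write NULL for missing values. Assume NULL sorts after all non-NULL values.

FULL OUTER JOIN keeps every row from both sides; unmatched rows get NULL for the other side's columns.
Matching on a.venue_id < b.venue_id. A NULL in a compared column never satisfies the condition.
- a (venue_id=9) has no partner → padded with NULL.
- a (venue_id=7) pairs with 2 row(s) of b.
- a (venue_id=8) has no partner → padded with NULL.
- a (venue_id=8) has no partner → padded with NULL.
- a (venue_id=1) pairs with 2 row(s) of b.
- a (venue_id=8) has no partner → padded with NULL.
- plus 4 unmatched b row(s), each kept with NULL a columns.

(1, Concert); (1, Meetup); (7, Concert); (7, Meetup); (8, NULL); (8, NULL); (8, NULL); (9, NULL); (NULL, Concert); (NULL, Fair); (NULL, Meetup); (NULL, Panel)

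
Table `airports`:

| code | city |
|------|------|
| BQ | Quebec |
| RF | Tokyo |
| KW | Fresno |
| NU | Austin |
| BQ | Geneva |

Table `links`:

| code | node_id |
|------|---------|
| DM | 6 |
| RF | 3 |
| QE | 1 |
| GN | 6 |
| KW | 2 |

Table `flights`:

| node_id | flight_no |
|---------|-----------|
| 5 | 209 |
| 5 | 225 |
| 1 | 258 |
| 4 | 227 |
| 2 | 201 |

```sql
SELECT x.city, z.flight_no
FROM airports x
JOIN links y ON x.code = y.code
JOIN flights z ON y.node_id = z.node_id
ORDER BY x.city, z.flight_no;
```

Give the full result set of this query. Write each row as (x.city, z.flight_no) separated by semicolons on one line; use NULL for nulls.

Joins associate left-to-right: airports INNER JOIN links on code gives 2 intermediate row(s).
Then INNER JOIN `flights z` on node_id: keep only rows whose y.node_id appears in z.

(Fresno, 201)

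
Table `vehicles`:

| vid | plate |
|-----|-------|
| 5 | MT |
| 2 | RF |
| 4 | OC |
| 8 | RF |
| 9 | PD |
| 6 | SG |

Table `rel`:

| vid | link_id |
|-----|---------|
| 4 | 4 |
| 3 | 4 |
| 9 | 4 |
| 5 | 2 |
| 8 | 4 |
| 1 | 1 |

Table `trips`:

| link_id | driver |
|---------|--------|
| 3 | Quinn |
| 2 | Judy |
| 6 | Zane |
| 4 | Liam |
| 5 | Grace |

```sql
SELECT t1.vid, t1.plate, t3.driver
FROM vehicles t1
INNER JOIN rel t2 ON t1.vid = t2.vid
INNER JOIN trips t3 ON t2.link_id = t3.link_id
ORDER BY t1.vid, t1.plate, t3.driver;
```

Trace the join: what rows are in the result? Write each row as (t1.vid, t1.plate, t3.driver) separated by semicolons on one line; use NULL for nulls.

Evaluate left to right. First `vehicles t1 INNER JOIN rel t2` on vid: 4 row(s).
Then INNER JOIN `trips t3` on link_id: keep only rows whose t2.link_id appears in t3.

(4, OC, Liam); (5, MT, Judy); (8, RF, Liam); (9, PD, Liam)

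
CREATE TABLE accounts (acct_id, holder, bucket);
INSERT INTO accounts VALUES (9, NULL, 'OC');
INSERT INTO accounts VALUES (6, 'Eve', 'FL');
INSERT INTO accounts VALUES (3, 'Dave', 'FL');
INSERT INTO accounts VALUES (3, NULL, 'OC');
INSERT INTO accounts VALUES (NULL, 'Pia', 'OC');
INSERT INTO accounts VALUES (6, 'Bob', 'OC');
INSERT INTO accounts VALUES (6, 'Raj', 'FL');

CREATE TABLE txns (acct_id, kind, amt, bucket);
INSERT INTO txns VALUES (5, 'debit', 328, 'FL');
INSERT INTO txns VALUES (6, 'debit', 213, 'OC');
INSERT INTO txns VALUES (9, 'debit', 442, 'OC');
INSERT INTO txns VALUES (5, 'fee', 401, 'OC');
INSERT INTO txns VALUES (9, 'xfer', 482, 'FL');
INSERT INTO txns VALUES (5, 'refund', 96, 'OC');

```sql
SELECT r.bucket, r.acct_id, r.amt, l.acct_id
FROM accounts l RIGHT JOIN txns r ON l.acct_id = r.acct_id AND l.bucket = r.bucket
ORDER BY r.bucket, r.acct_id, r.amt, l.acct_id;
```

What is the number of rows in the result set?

RIGHT JOIN keeps every row from `txns`; unmatched rows get NULL for `accounts`'s columns.
Matching on l.acct_id = r.acct_id AND l.bucket = r.bucket. A NULL in a compared column never satisfies the condition.
- l row (acct_id=9, bucket=OC): matches 1 r row(s) → 1 output row(s).
- l row (acct_id=6, bucket=FL): no match.
- l row (acct_id=3, bucket=FL): no match.
- l row (acct_id=3, bucket=OC): no match.
- l row (acct_id=NULL, bucket=OC): no match.
- l row (acct_id=6, bucket=OC): matches 1 r row(s) → 1 output row(s).
- l row (acct_id=6, bucket=FL): no match.
- 4 row(s) from r found no l partner → padded with NULL.
Total: 2 matched + 4 padded = 6 rows.

6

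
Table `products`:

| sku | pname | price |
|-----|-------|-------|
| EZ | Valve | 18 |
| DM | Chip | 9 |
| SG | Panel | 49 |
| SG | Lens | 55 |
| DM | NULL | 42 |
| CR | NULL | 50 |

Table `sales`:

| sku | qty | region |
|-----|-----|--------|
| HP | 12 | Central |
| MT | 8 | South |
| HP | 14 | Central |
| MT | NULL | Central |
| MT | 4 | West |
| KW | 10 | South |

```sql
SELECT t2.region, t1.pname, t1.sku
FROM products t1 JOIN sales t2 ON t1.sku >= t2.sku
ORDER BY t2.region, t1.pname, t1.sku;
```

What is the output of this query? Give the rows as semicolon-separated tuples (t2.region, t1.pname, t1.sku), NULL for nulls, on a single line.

(Central, Lens, SG); (Central, Lens, SG); (Central, Lens, SG); (Central, Panel, SG); (Central, Panel, SG); (Central, Panel, SG); (South, Lens, SG); (South, Lens, SG); (South, Panel, SG); (South, Panel, SG); (West, Lens, SG); (West, Panel, SG)

INNER JOIN keeps only pairs where the ON condition holds.
Matching on t1.sku >= t2.sku.
Matched pairs: 12.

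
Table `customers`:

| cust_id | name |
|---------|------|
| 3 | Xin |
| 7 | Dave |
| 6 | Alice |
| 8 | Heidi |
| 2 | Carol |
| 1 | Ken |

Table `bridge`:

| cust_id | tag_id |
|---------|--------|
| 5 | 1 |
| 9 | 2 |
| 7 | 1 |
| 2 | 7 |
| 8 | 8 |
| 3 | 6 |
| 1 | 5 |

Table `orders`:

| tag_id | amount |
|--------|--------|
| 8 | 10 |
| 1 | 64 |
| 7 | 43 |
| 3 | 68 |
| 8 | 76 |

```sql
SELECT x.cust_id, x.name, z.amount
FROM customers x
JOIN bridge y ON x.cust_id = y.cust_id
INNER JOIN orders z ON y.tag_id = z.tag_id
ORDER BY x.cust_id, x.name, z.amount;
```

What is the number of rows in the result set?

Joins associate left-to-right: customers INNER JOIN bridge on cust_id gives 5 intermediate row(s).
Then INNER JOIN `orders z` on tag_id: keep only rows whose y.tag_id appears in z.
Result: 4 row(s).

4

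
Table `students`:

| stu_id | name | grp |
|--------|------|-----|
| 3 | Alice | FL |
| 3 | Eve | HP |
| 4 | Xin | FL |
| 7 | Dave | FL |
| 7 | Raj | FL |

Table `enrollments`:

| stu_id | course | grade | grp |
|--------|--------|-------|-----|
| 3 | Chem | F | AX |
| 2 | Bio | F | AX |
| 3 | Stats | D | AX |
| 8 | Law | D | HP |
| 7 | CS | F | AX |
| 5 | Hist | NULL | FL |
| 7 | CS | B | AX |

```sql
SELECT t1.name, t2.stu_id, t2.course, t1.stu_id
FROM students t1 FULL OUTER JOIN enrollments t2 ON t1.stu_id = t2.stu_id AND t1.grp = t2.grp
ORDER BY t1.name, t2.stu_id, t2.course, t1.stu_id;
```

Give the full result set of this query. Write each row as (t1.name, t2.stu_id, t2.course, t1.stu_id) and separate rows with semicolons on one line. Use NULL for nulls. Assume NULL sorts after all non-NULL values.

(Alice, NULL, NULL, 3); (Dave, NULL, NULL, 7); (Eve, NULL, NULL, 3); (Raj, NULL, NULL, 7); (Xin, NULL, NULL, 4); (NULL, 2, Bio, NULL); (NULL, 3, Chem, NULL); (NULL, 3, Stats, NULL); (NULL, 5, Hist, NULL); (NULL, 7, CS, NULL); (NULL, 7, CS, NULL); (NULL, 8, Law, NULL)

FULL OUTER JOIN keeps every row from both sides; unmatched rows get NULL for the other side's columns.
Matching on t1.stu_id = t2.stu_id AND t1.grp = t2.grp.
Matched pairs: 0; unmatched t1 rows kept: 5; unmatched t2 rows kept: 7.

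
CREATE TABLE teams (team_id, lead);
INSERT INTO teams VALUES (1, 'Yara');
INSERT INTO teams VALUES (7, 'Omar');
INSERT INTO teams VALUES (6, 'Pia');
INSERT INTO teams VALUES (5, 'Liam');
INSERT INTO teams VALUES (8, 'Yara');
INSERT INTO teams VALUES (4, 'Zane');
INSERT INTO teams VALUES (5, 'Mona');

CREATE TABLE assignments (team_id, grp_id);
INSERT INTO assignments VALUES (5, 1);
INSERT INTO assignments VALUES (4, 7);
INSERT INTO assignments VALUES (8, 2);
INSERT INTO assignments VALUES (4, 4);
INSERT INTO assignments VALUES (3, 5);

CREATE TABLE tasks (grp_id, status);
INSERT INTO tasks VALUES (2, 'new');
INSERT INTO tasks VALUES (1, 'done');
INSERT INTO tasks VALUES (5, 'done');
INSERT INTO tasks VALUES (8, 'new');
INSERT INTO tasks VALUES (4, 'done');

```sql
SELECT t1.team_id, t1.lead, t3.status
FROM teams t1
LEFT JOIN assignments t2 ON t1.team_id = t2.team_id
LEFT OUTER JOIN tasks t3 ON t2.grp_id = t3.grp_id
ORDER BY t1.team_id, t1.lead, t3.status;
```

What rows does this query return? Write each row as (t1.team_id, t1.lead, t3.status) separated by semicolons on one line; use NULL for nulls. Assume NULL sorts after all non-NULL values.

Joins associate left-to-right: teams LEFT JOIN assignments on team_id gives 8 intermediate row(s).
Then LEFT JOIN `tasks t3` on grp_id: each of those 8 rows is kept; rows whose t2.grp_id has no match in t3 get NULL for t3's columns.

(1, Yara, NULL); (4, Zane, done); (4, Zane, NULL); (5, Liam, done); (5, Mona, done); (6, Pia, NULL); (7, Omar, NULL); (8, Yara, new)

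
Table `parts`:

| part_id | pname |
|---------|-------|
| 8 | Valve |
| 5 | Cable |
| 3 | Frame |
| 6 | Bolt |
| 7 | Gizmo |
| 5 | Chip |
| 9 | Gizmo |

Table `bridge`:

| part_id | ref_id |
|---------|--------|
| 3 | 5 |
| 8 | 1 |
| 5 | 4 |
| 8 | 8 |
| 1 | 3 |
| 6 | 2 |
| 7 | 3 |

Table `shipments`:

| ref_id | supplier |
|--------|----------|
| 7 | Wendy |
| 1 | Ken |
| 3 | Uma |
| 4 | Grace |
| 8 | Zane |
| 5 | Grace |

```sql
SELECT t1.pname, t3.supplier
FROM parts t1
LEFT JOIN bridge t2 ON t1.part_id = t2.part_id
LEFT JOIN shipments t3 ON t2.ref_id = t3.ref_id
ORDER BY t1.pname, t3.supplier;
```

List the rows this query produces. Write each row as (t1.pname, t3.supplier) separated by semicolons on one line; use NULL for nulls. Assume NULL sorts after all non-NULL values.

(Bolt, NULL); (Cable, Grace); (Chip, Grace); (Frame, Grace); (Gizmo, Uma); (Gizmo, NULL); (Valve, Ken); (Valve, Zane)

Step 1 — t1 LEFT JOIN t2 on part_id → 8 row(s).
Then LEFT JOIN `shipments t3` on ref_id: each of those 8 rows is kept; rows whose t2.ref_id has no match in t3 get NULL for t3's columns.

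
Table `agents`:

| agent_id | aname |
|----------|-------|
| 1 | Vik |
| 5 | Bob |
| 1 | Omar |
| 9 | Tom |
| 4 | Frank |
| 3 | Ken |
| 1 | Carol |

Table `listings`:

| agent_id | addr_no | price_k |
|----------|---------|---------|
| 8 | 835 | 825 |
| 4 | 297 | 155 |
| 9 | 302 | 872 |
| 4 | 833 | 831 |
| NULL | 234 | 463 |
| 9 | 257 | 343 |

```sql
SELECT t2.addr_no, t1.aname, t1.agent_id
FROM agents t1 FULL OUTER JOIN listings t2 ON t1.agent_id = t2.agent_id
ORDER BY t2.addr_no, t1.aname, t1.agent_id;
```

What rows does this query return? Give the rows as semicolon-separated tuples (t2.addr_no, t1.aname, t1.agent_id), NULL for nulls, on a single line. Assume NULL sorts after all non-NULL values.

(234, NULL, NULL); (257, Tom, 9); (297, Frank, 4); (302, Tom, 9); (833, Frank, 4); (835, NULL, NULL); (NULL, Bob, 5); (NULL, Carol, 1); (NULL, Ken, 3); (NULL, Omar, 1); (NULL, Vik, 1)

FULL OUTER JOIN keeps every row from both sides; unmatched rows get NULL for the other side's columns.
Matching on t1.agent_id = t2.agent_id. A NULL in a compared column never satisfies the condition.
Matched pairs: 4; unmatched t1 rows kept: 5; unmatched t2 rows kept: 2.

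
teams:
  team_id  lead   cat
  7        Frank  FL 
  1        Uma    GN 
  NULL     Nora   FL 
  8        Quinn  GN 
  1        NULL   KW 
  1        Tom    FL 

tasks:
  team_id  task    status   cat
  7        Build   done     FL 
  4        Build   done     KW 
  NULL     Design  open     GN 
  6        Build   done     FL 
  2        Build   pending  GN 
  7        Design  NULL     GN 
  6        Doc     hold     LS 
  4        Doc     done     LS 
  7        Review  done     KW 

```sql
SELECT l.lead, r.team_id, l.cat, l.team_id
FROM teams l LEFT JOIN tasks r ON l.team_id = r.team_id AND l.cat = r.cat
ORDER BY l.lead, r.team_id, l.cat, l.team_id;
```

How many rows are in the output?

6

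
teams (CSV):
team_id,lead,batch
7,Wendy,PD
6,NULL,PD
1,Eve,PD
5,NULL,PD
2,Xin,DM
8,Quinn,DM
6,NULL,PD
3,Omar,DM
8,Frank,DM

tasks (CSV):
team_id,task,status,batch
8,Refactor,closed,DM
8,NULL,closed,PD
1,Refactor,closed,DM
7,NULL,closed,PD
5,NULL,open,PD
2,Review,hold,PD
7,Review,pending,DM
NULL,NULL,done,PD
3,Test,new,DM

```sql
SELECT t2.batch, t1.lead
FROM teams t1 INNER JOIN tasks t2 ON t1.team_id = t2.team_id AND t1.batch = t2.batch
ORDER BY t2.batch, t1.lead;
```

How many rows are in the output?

INNER JOIN keeps only pairs where the ON condition holds.
Matching on t1.team_id = t2.team_id AND t1.batch = t2.batch. A NULL in a compared column never satisfies the condition.
- t1 row (team_id=7, batch=PD): matches 1 t2 row(s) → 1 output row(s).
- t1 row (team_id=6, batch=PD): no match → dropped.
- t1 row (team_id=1, batch=PD): no match → dropped.
- t1 row (team_id=5, batch=PD): matches 1 t2 row(s) → 1 output row(s).
- t1 row (team_id=2, batch=DM): no match → dropped.
- t1 row (team_id=8, batch=DM): matches 1 t2 row(s) → 1 output row(s).
- t1 row (team_id=6, batch=PD): no match → dropped.
- t1 row (team_id=3, batch=DM): matches 1 t2 row(s) → 1 output row(s).
- t1 row (team_id=8, batch=DM): matches 1 t2 row(s) → 1 output row(s).
Total: 5 rows.

5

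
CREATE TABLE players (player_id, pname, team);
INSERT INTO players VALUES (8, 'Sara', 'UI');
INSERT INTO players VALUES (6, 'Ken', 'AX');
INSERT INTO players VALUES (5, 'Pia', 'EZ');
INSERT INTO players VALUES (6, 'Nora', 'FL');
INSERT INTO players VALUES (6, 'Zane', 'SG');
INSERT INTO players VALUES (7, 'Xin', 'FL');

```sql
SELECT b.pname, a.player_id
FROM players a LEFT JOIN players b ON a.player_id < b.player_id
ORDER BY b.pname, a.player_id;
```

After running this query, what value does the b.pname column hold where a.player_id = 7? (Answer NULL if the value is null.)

LEFT JOIN keeps every row from `players a`; unmatched rows get NULL for `players b`'s columns.
Matching on a.player_id < b.player_id.
Matched pairs: 12; unmatched a rows kept: 1.

Sara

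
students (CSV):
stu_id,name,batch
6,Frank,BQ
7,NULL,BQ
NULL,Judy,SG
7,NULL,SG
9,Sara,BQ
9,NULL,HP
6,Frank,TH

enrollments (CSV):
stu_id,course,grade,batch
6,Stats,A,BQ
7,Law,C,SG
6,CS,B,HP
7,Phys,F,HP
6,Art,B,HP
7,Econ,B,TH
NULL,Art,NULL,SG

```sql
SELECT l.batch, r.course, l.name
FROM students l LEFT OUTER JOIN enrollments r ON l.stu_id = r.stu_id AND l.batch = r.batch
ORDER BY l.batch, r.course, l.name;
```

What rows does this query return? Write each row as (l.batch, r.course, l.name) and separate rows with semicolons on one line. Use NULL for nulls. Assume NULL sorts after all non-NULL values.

(BQ, Stats, Frank); (BQ, NULL, Sara); (BQ, NULL, NULL); (HP, NULL, NULL); (SG, Law, NULL); (SG, NULL, Judy); (TH, NULL, Frank)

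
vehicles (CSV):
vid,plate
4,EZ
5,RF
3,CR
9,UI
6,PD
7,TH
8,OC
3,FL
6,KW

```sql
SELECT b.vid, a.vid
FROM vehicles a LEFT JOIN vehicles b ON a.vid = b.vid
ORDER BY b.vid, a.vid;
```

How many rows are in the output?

13

LEFT JOIN keeps every row from `vehicles a`; unmatched rows get NULL for `vehicles b`'s columns.
Matching on a.vid = b.vid.
Matched pairs: 13; unmatched a rows kept: 0.
Total: 13 rows.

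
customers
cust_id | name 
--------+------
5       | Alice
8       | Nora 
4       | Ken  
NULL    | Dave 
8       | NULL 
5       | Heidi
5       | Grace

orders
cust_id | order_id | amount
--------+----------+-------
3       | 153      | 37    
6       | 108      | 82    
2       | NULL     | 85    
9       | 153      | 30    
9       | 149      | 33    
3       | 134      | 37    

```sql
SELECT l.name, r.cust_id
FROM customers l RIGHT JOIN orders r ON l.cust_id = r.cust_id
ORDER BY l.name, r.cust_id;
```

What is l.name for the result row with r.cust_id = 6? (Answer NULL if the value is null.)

NULL

RIGHT JOIN keeps every row from `orders`; unmatched rows get NULL for `customers`'s columns.
Matching on l.cust_id = r.cust_id. A NULL in a compared column never satisfies the condition.
Matched pairs: 0; unmatched r rows kept: 6.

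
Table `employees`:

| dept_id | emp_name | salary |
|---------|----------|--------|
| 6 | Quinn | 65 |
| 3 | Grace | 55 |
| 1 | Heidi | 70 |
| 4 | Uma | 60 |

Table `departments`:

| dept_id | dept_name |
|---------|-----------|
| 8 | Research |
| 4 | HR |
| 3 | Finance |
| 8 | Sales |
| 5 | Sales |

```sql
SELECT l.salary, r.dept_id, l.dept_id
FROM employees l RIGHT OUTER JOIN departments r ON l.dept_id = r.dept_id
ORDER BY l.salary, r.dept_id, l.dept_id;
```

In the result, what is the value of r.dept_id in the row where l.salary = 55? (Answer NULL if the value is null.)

3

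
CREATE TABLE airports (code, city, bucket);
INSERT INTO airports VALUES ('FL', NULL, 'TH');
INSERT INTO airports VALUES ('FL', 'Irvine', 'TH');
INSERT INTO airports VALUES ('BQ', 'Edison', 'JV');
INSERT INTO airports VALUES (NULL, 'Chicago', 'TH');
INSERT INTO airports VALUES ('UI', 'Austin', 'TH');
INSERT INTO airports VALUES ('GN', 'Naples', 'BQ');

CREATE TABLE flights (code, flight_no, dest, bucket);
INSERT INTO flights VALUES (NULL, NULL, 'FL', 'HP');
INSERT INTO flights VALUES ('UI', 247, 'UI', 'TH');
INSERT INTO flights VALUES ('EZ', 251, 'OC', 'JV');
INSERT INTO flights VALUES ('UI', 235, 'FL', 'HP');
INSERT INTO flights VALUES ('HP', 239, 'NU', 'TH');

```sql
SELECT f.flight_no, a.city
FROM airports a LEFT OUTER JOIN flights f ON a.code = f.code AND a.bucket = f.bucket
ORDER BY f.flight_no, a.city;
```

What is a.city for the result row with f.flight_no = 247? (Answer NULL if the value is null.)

Austin

LEFT JOIN keeps every row from `airports`; unmatched rows get NULL for `flights`'s columns.
Matching on a.code = f.code AND a.bucket = f.bucket. A NULL in a compared column never satisfies the condition.
Matched pairs: 1; unmatched a rows kept: 5.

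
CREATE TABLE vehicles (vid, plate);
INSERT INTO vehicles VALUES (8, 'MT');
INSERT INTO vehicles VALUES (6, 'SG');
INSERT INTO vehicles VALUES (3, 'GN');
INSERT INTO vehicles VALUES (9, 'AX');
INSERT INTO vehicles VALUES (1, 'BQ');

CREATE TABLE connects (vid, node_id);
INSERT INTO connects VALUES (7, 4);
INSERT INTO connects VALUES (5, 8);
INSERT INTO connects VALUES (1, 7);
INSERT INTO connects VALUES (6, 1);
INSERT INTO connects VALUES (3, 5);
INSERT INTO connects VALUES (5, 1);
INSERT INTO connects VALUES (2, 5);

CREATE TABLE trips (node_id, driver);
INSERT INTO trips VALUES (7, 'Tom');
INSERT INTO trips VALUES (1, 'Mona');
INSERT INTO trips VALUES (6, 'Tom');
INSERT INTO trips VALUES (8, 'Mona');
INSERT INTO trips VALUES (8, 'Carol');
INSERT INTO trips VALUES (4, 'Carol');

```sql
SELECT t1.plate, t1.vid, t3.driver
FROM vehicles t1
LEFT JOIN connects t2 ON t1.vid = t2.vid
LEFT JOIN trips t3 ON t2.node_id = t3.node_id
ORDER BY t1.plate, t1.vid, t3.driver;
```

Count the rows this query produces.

5

Evaluate left to right. First `vehicles t1 LEFT JOIN connects t2` on vid: 5 row(s).
Then LEFT JOIN `trips t3` on node_id: each of those 5 rows is kept; rows whose t2.node_id has no match in t3 get NULL for t3's columns.
Result: 5 row(s).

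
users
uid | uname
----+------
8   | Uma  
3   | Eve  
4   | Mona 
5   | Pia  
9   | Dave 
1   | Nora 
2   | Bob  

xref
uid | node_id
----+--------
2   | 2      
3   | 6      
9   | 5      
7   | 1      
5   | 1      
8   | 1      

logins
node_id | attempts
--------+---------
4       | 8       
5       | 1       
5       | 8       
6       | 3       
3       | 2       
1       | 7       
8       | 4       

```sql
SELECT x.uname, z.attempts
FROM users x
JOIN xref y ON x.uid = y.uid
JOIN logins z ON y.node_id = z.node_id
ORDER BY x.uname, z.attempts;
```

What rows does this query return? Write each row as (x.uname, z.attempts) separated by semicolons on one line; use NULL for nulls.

(Dave, 1); (Dave, 8); (Eve, 3); (Pia, 7); (Uma, 7)

Step 1 — x INNER JOIN y on uid → 5 row(s).
Then INNER JOIN `logins z` on node_id: keep only rows whose y.node_id appears in z.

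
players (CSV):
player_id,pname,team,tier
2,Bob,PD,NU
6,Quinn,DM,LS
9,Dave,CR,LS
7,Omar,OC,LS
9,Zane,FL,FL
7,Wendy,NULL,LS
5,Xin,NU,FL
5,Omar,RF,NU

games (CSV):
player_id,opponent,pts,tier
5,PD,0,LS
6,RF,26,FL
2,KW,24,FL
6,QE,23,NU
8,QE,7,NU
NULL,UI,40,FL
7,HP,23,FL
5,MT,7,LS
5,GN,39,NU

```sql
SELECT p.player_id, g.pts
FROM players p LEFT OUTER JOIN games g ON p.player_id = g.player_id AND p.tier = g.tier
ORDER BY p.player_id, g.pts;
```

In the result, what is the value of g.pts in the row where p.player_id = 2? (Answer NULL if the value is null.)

NULL

LEFT JOIN keeps every row from `players`; unmatched rows get NULL for `games`'s columns.
Matching on p.player_id = g.player_id AND p.tier = g.tier. A NULL in a compared column never satisfies the condition.
- p (player_id=2, tier=NU) has no partner → padded with NULL.
- p (player_id=6, tier=LS) has no partner → padded with NULL.
- p (player_id=9, tier=LS) has no partner → padded with NULL.
- p (player_id=7, tier=LS) has no partner → padded with NULL.
- p (player_id=9, tier=FL) has no partner → padded with NULL.
- p (player_id=7, tier=LS) has no partner → padded with NULL.
- p (player_id=5, tier=FL) has no partner → padded with NULL.
- p (player_id=5, tier=NU) pairs with 1 row(s) of g.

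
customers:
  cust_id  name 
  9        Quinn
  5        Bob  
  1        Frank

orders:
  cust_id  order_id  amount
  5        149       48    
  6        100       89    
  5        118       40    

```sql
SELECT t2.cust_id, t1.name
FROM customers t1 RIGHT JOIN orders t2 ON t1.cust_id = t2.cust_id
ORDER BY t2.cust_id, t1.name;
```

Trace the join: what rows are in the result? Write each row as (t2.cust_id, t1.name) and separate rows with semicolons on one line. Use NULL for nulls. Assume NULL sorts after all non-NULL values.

RIGHT JOIN keeps every row from `orders`; unmatched rows get NULL for `customers`'s columns.
Matching on t1.cust_id = t2.cust_id.
Matched pairs: 2; unmatched t2 rows kept: 1.

(5, Bob); (5, Bob); (6, NULL)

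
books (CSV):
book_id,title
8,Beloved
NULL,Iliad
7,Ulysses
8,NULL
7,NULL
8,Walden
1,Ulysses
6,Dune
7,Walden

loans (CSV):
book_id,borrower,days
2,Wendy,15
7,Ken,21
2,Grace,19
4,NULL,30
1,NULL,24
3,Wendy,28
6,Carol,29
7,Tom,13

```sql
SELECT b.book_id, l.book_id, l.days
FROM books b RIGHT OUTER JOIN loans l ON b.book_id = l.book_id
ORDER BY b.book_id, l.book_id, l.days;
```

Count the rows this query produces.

12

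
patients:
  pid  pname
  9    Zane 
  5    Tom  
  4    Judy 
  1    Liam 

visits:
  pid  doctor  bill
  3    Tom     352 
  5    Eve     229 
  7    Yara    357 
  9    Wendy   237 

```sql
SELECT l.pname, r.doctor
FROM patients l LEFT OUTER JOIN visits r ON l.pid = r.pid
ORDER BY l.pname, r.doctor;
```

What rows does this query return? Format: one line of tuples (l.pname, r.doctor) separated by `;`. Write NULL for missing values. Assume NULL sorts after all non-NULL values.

LEFT JOIN keeps every row from `patients`; unmatched rows get NULL for `visits`'s columns.
Matching on l.pid = r.pid.
Matched pairs: 2; unmatched l rows kept: 2.

(Judy, NULL); (Liam, NULL); (Tom, Eve); (Zane, Wendy)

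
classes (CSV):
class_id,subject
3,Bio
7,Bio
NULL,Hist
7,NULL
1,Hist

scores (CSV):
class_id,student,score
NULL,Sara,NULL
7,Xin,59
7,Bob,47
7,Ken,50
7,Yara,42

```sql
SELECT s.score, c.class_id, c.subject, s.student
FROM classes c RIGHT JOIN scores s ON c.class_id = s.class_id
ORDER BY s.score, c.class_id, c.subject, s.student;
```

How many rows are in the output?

RIGHT JOIN keeps every row from `scores`; unmatched rows get NULL for `classes`'s columns.
Matching on c.class_id = s.class_id. A NULL in a compared column never satisfies the condition.
- c row (class_id=3): no match.
- c row (class_id=7): matches 4 s row(s) → 4 output row(s).
- c row (class_id=NULL): no match.
- c row (class_id=7): matches 4 s row(s) → 4 output row(s).
- c row (class_id=1): no match.
- plus 1 unmatched s row(s), each kept with NULL c columns.
Total: 8 matched + 1 padded = 9 rows.

9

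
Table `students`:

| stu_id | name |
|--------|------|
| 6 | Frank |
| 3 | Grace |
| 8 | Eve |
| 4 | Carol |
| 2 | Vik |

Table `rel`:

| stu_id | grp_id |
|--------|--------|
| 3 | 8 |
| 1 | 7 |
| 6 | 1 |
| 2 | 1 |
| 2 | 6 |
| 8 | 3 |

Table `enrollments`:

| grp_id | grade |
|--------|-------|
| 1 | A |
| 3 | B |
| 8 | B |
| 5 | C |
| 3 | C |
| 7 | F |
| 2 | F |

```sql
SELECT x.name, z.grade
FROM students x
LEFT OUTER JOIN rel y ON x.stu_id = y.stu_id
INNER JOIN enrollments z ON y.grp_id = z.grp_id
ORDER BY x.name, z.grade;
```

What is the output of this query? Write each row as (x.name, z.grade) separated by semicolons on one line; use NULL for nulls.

Evaluate left to right. First `students x LEFT JOIN rel y` on stu_id: 6 row(s).
Then INNER JOIN `enrollments z` on grp_id: keep only rows whose y.grp_id appears in z.

(Eve, B); (Eve, C); (Frank, A); (Grace, B); (Vik, A)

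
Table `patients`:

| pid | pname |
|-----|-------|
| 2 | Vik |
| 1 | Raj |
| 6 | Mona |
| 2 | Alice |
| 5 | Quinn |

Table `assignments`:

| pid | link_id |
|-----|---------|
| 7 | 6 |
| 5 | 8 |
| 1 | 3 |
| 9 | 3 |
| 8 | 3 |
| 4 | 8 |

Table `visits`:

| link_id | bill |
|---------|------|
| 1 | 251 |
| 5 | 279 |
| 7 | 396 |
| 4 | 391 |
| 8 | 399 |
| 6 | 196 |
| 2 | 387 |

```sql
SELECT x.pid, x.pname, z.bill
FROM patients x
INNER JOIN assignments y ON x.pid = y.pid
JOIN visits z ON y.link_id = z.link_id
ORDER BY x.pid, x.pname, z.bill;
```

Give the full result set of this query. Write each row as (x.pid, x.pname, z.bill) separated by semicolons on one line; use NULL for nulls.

Joins associate left-to-right: patients INNER JOIN assignments on pid gives 2 intermediate row(s).
Then INNER JOIN `visits z` on link_id: keep only rows whose y.link_id appears in z.

(5, Quinn, 399)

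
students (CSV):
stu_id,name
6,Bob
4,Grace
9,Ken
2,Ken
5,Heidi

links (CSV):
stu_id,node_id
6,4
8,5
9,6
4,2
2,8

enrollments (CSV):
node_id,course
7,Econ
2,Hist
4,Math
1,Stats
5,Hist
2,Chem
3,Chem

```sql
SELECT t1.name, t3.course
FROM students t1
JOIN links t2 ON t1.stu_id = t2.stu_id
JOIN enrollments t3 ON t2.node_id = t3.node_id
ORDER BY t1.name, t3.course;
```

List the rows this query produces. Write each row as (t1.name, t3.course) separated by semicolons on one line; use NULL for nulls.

Evaluate left to right. First `students t1 INNER JOIN links t2` on stu_id: 4 row(s).
Then INNER JOIN `enrollments t3` on node_id: keep only rows whose t2.node_id appears in t3.

(Bob, Math); (Grace, Chem); (Grace, Hist)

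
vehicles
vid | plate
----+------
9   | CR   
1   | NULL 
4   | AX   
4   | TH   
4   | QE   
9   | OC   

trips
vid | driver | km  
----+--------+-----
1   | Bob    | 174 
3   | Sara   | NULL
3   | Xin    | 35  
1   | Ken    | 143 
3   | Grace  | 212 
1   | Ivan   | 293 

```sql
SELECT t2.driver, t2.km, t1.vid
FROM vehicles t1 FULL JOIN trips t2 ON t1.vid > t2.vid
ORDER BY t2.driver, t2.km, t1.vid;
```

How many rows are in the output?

31

FULL OUTER JOIN keeps every row from both sides; unmatched rows get NULL for the other side's columns.
Matching on t1.vid > t2.vid.
- vid=9: 6 matching t2 row(s), so 6 row(s) emitted.
- vid=1: no t2 row matches, row kept with t2 columns NULL.
- vid=4: 6 matching t2 row(s), so 6 row(s) emitted.
- vid=4: 6 matching t2 row(s), so 6 row(s) emitted.
- vid=4: 6 matching t2 row(s), so 6 row(s) emitted.
- vid=9: 6 matching t2 row(s), so 6 row(s) emitted.
Total: 30 matched + 1 padded = 31 rows.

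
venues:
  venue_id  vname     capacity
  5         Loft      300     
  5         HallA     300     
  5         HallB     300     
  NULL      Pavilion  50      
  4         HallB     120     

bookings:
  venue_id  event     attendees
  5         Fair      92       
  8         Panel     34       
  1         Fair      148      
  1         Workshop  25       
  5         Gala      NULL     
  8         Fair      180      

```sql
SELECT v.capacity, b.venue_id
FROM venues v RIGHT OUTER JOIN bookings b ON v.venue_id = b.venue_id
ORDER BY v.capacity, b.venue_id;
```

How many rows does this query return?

10

RIGHT JOIN keeps every row from `bookings`; unmatched rows get NULL for `venues`'s columns.
Matching on v.venue_id = b.venue_id. A NULL in a compared column never satisfies the condition.
- v row (venue_id=5): matches 2 b row(s) → 2 output row(s).
- v row (venue_id=5): matches 2 b row(s) → 2 output row(s).
- v row (venue_id=5): matches 2 b row(s) → 2 output row(s).
- v row (venue_id=NULL): no match.
- v row (venue_id=4): no match.
- plus 4 unmatched b row(s), each kept with NULL v columns.
Total: 6 matched + 4 padded = 10 rows.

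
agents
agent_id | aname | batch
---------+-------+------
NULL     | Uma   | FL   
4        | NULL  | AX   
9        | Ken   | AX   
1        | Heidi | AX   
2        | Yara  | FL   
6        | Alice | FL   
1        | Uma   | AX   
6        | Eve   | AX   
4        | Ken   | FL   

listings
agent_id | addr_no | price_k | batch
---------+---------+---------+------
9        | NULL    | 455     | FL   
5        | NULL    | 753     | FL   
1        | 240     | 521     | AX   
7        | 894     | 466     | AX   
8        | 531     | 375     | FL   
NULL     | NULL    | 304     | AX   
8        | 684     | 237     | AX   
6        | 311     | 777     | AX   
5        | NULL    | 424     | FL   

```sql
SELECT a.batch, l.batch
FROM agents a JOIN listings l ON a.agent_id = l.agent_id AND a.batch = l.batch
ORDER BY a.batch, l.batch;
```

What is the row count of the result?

INNER JOIN keeps only pairs where the ON condition holds.
Matching on a.agent_id = l.agent_id AND a.batch = l.batch. A NULL in a compared column never satisfies the condition.
- a[0] agent_id=NULL, batch=FL → no match; dropped.
- a[1] agent_id=4, batch=AX → no match; dropped.
- a[2] agent_id=9, batch=AX → no match; dropped.
- a[3] agent_id=1, batch=AX → 1 match(es) in l → 1 row(s).
- a[4] agent_id=2, batch=FL → no match; dropped.
- a[5] agent_id=6, batch=FL → no match; dropped.
- a[6] agent_id=1, batch=AX → 1 match(es) in l → 1 row(s).
- a[7] agent_id=6, batch=AX → 1 match(es) in l → 1 row(s).
- a[8] agent_id=4, batch=FL → no match; dropped.
Total: 3 rows.

3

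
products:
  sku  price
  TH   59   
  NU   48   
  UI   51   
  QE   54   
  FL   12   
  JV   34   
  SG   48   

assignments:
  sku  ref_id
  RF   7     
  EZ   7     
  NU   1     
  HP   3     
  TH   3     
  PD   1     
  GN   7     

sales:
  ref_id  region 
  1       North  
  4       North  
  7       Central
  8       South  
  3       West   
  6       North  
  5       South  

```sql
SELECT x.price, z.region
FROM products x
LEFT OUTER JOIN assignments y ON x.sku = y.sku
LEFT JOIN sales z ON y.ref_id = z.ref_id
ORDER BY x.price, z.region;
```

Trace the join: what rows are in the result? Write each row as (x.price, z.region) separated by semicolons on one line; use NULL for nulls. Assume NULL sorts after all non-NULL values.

(12, NULL); (34, NULL); (48, North); (48, NULL); (51, NULL); (54, NULL); (59, West)

Evaluate left to right. First `products x LEFT JOIN assignments y` on sku: 7 row(s).
Then LEFT JOIN `sales z` on ref_id: each of those 7 rows is kept; rows whose y.ref_id has no match in z get NULL for z's columns.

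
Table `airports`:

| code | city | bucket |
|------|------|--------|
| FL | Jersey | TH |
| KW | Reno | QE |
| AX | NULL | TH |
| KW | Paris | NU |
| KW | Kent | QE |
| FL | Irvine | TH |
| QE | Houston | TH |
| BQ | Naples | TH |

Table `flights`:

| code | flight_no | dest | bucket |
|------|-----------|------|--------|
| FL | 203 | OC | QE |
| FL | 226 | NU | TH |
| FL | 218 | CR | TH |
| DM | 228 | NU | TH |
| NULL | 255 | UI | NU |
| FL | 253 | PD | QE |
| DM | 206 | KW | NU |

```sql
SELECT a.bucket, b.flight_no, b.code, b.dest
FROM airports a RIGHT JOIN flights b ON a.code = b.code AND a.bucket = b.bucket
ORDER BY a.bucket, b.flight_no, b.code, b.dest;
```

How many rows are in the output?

RIGHT JOIN keeps every row from `flights`; unmatched rows get NULL for `airports`'s columns.
Matching on a.code = b.code AND a.bucket = b.bucket. A NULL in a compared column never satisfies the condition.
Matched pairs: 4; unmatched b rows kept: 5.
Total: 4 matched + 5 padded = 9 rows.

9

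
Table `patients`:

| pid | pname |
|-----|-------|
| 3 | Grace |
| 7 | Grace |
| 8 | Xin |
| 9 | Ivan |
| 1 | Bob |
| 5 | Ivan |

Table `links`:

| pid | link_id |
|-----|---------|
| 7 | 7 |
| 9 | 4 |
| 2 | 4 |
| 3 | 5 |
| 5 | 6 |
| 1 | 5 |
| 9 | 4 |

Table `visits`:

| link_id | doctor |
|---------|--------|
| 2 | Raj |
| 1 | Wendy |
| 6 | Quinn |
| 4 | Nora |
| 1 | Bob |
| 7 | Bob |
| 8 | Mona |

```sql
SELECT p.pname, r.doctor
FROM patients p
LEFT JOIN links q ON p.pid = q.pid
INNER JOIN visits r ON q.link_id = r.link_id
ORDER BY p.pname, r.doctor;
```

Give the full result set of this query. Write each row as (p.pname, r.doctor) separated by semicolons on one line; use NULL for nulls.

(Grace, Bob); (Ivan, Nora); (Ivan, Nora); (Ivan, Quinn)

Step 1 — p LEFT JOIN q on pid → 7 row(s).
Then INNER JOIN `visits r` on link_id: keep only rows whose q.link_id appears in r.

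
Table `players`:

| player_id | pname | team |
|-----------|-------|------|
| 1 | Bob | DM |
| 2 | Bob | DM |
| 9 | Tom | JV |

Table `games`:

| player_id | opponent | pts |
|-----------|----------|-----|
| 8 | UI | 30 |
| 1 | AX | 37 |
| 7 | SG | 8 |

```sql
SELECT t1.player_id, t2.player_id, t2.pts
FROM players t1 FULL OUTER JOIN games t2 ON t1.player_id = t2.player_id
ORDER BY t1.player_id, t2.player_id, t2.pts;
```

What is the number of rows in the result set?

5

FULL OUTER JOIN keeps every row from both sides; unmatched rows get NULL for the other side's columns.
Matching on t1.player_id = t2.player_id.
- t1 (player_id=1) pairs with 1 row(s) of t2.
- t1 (player_id=2) has no partner → padded with NULL.
- t1 (player_id=9) has no partner → padded with NULL.
- 2 t2 row(s) had no t1 match → kept, t1 columns NULL.
Total: 1 matched + 4 padded = 5 rows.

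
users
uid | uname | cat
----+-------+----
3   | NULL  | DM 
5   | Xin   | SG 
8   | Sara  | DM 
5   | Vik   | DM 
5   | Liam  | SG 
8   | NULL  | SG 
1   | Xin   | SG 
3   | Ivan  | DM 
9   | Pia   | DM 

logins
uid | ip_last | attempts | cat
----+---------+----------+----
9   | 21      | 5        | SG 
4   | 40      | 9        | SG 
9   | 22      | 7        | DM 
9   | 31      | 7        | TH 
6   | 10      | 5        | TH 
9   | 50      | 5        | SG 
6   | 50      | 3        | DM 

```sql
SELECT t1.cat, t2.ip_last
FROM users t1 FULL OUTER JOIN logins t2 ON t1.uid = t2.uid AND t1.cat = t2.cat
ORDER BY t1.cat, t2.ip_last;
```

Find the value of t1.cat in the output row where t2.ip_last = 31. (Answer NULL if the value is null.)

FULL OUTER JOIN keeps every row from both sides; unmatched rows get NULL for the other side's columns.
Matching on t1.uid = t2.uid AND t1.cat = t2.cat.
Matched pairs: 1; unmatched t1 rows kept: 8; unmatched t2 rows kept: 6.

NULL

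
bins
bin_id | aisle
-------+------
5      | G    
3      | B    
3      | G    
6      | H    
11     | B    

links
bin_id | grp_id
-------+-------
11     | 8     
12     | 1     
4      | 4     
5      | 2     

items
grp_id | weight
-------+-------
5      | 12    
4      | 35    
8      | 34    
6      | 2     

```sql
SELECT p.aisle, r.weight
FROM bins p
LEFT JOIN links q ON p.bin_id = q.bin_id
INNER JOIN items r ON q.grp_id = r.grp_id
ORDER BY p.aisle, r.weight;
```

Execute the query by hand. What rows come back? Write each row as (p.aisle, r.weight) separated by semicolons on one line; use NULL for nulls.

Evaluate left to right. First `bins p LEFT JOIN links q` on bin_id: 5 row(s).
Then INNER JOIN `items r` on grp_id: keep only rows whose q.grp_id appears in r.

(B, 34)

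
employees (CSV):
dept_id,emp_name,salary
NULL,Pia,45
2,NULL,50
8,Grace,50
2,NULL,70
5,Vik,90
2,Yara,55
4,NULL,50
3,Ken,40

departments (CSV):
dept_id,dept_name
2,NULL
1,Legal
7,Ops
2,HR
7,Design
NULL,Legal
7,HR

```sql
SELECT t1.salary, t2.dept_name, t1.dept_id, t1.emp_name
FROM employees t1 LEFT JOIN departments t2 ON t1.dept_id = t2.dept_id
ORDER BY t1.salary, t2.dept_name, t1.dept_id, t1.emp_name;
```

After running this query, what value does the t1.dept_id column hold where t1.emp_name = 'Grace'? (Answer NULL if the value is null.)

LEFT JOIN keeps every row from `employees`; unmatched rows get NULL for `departments`'s columns.
Matching on t1.dept_id = t2.dept_id. A NULL in a compared column never satisfies the condition.
- t1 (dept_id=NULL) has no partner → padded with NULL.
- t1 (dept_id=2) pairs with 2 row(s) of t2.
- t1 (dept_id=8) has no partner → padded with NULL.
- t1 (dept_id=2) pairs with 2 row(s) of t2.
- t1 (dept_id=5) has no partner → padded with NULL.
- t1 (dept_id=2) pairs with 2 row(s) of t2.
- t1 (dept_id=4) has no partner → padded with NULL.
- t1 (dept_id=3) has no partner → padded with NULL.

8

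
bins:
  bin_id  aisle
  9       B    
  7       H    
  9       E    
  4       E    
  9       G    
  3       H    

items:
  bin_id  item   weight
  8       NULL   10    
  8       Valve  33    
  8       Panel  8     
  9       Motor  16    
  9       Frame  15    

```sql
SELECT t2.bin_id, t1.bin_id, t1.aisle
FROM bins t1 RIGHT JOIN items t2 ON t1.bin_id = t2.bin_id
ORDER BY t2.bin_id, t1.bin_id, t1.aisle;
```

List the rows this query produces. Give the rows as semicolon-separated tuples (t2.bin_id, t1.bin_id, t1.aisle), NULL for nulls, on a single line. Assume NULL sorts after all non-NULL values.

RIGHT JOIN keeps every row from `items`; unmatched rows get NULL for `bins`'s columns.
Matching on t1.bin_id = t2.bin_id.
- t1 (bin_id=9) pairs with 2 row(s) of t2.
- t1 (bin_id=7) has no partner in t2.
- t1 (bin_id=9) pairs with 2 row(s) of t2.
- t1 (bin_id=4) has no partner in t2.
- t1 (bin_id=9) pairs with 2 row(s) of t2.
- t1 (bin_id=3) has no partner in t2.
- 3 row(s) from t2 found no t1 partner → padded with NULL.
After projecting and ordering:
t2.bin_id | t1.bin_id | t1.aisle
8 | NULL | NULL
8 | NULL | NULL
8 | NULL | NULL
9 | 9 | B
9 | 9 | B
9 | 9 | E
9 | 9 | E
9 | 9 | G
9 | 9 | G

(8, NULL, NULL); (8, NULL, NULL); (8, NULL, NULL); (9, 9, B); (9, 9, B); (9, 9, E); (9, 9, E); (9, 9, G); (9, 9, G)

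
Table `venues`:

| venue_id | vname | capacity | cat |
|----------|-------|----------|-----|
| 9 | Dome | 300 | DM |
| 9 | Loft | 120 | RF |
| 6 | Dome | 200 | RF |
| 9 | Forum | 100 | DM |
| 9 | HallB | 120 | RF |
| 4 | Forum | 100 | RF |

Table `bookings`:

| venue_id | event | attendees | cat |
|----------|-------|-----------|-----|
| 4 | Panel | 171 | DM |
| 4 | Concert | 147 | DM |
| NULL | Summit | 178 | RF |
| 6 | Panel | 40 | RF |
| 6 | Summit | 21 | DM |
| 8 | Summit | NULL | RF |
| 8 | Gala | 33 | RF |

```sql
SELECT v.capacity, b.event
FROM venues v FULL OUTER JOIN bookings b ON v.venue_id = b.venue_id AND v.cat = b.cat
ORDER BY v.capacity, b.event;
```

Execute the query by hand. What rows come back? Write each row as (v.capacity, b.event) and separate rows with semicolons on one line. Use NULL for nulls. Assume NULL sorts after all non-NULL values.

(100, NULL); (100, NULL); (120, NULL); (120, NULL); (200, Panel); (300, NULL); (NULL, Concert); (NULL, Gala); (NULL, Panel); (NULL, Summit); (NULL, Summit); (NULL, Summit)

FULL OUTER JOIN keeps every row from both sides; unmatched rows get NULL for the other side's columns.
Matching on v.venue_id = b.venue_id AND v.cat = b.cat. A NULL in a compared column never satisfies the condition.
- v (venue_id=9, cat=DM) has no partner → padded with NULL.
- v (venue_id=9, cat=RF) has no partner → padded with NULL.
- v (venue_id=6, cat=RF) pairs with 1 row(s) of b.
- v (venue_id=9, cat=DM) has no partner → padded with NULL.
- v (venue_id=9, cat=RF) has no partner → padded with NULL.
- v (venue_id=4, cat=RF) has no partner → padded with NULL.
- 6 row(s) from b found no v partner → padded with NULL.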